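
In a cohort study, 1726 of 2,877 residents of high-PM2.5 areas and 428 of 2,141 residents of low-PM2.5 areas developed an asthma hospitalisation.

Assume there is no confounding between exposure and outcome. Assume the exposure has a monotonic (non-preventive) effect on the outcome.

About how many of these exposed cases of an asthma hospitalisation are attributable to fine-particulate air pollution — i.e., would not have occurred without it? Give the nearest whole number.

p₁ = P(outcome | exposed) = 1726/2877 = 0.59993
p₀ = P(outcome | unexposed) = 428/2141 = 0.19991
PN = (p₁ − p₀)/p₁ = (0.59993 − 0.19991) / 0.59993 ≈ 0.66678.
Attributable cases ≈ PN × (exposed cases) = 0.66678 × 1726 ≈ 1150.87.

about 1151 cases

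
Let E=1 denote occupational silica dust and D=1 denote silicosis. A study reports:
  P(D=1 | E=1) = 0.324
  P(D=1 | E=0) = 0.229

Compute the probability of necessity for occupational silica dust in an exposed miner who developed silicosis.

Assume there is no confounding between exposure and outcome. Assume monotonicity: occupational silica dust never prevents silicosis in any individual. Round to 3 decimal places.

Let p₁ = 0.324, p₀ = 0.229.
Under exogeneity and monotonicity, PN = (p₁ − p₀) / p₁.
PN = (0.324 − 0.229) / 0.324 = 0.095 / 0.324 ≈ 0.2932

PN ≈ 0.293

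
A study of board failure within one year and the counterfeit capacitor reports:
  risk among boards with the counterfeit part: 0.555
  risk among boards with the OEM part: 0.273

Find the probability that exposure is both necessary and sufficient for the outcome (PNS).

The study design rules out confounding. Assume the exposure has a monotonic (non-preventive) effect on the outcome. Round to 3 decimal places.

Let p₁ = 0.555, p₀ = 0.273.
Under exogeneity and monotonicity, PNS = p₁ − p₀.
PNS = 0.555 − 0.273 = 0.282

PNS ≈ 0.282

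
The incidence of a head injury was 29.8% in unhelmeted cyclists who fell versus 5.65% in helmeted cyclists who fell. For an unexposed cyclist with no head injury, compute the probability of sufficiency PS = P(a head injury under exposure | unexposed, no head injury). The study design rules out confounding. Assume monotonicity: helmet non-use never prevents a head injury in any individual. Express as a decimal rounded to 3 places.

PS ≈ 0.256

p₁ = 0.298, p₀ = 0.0565.
Under exogeneity and monotonicity, PS = (p₁ − p₀) / (1 − p₀).
PS = (0.298 − 0.0565) / (1 − 0.0565) = 0.2415 / 0.9435 ≈ 0.2560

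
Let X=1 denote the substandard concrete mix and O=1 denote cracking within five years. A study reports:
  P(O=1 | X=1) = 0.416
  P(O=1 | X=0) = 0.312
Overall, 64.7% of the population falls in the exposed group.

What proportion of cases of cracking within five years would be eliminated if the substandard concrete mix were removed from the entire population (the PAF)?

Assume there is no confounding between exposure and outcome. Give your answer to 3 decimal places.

PAF ≈ 0.177

Let p₁ = 0.416, p₀ = 0.312.
Overall risk P(Y=1) = π·p₁ + (1−π)·p₀ = 0.647×0.416 + 0.353×0.312 = 0.37929.
Under exogeneity, PAF = [P(Y=1) − p₀] / P(Y=1).
PAF = (0.37929 − 0.312) / 0.37929 ≈ 0.1774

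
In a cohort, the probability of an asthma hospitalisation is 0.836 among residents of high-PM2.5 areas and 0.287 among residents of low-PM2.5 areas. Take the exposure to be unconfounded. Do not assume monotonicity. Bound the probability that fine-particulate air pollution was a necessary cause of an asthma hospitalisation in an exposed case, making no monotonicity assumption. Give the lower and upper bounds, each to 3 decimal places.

0.657 ≤ PN ≤ 0.853

Let p₁ = 0.836, p₀ = 0.287.
Under exogeneity alone the bounds on PN are max{0,(p₁−p₀)/p₁} ≤ PN ≤ min{1,(1−p₀)/p₁}.
  lower = (p₁ − p₀)/p₁ = 0.549 / 0.836 ≈ 0.6567
  upper = min{1, (1 − p₀)/p₁} = 0.713 / 0.836 ≈ 0.8529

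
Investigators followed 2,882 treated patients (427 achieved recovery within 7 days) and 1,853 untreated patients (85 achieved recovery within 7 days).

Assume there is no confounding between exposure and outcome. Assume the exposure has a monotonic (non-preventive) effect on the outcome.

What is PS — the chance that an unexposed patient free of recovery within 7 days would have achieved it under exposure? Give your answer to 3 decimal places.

PS ≈ 0.107

p₁ = P(outcome | exposed) = 427/2882 = 0.14816
p₀ = P(outcome | unexposed) = 85/1853 = 0.045872
Under exogeneity and monotonicity, PS = (p₁ − p₀) / (1 − p₀).
PS = (0.14816 − 0.045872) / (1 − 0.045872) = 0.10229 / 0.95413 ≈ 0.1072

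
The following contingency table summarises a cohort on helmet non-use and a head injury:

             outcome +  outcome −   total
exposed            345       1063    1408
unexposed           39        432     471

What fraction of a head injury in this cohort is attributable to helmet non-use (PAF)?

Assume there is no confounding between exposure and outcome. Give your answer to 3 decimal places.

p₁ = P(outcome | exposed) = 345/1408 = 0.24503
p₀ = P(outcome | unexposed) = 39/471 = 0.082803
Exposure prevalence π = 1408/1879 = 0.74933; overall risk P(Y=1) = 0.20436.
Under exogeneity, PAF = [P(Y=1) − p₀]/P(Y=1).
PAF = (0.20436 − 0.082803) / 0.20436 ≈ 0.5948

PAF ≈ 0.595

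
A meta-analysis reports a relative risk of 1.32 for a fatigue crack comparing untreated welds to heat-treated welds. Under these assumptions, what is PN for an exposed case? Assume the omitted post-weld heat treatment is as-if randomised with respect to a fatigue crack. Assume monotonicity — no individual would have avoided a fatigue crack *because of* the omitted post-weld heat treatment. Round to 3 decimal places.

Under exogeneity and monotonicity, PN = (RR − 1) / RR = 1 − 1/RR.
PN = (1.32 − 1) / 1.32 = 0.32 / 1.32 ≈ 0.2424

PN ≈ 0.242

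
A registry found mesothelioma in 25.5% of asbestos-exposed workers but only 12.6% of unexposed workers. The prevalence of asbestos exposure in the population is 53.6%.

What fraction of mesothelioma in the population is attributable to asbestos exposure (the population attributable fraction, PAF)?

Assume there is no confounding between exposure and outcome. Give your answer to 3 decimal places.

p₁ = 0.255, p₀ = 0.126.
Overall risk P(Y=1) = π·p₁ + (1−π)·p₀ = 0.536×0.255 + 0.464×0.126 = 0.19514.
Under exogeneity, PAF = [P(Y=1) − p₀] / P(Y=1).
PAF = (0.19514 − 0.126) / 0.19514 ≈ 0.3543

PAF ≈ 0.354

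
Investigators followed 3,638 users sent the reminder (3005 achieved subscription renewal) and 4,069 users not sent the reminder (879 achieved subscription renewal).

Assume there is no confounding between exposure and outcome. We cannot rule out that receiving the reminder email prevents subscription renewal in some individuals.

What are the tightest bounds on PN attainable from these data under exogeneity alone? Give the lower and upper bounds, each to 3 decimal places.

0.738 ≤ PN ≤ 0.949

p₁ = P(outcome | exposed) = 3005/3638 = 0.826
p₀ = P(outcome | unexposed) = 879/4069 = 0.21602
Under exogeneity alone the bounds on PN are max{0,(p₁−p₀)/p₁} ≤ PN ≤ min{1,(1−p₀)/p₁}.
  lower = (p₁ − p₀)/p₁ = 0.60998 / 0.826 ≈ 0.7385
  upper = min{1, (1 − p₀)/p₁} = 0.78398 / 0.826 ≈ 0.9491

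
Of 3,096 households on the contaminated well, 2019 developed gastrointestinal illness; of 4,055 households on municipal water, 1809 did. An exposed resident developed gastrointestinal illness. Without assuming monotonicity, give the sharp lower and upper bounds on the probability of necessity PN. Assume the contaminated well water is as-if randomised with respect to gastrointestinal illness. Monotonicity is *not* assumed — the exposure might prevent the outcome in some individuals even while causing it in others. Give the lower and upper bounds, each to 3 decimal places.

p₁ = P(outcome | exposed) = 2019/3096 = 0.65213
p₀ = P(outcome | unexposed) = 1809/4055 = 0.44612
Under exogeneity alone the bounds on PN are max{0,(p₁−p₀)/p₁} ≤ PN ≤ min{1,(1−p₀)/p₁}.
  lower = (p₁ − p₀)/p₁ = 0.20602 / 0.65213 ≈ 0.3159
  upper = min{1, (1 − p₀)/p₁} = 0.55388 / 0.65213 ≈ 0.8493

0.316 ≤ PN ≤ 0.849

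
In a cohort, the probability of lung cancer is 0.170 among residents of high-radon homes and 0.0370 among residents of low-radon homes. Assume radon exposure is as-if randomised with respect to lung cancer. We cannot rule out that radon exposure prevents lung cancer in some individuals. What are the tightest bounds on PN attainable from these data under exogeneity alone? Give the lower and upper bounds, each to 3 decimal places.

0.782 ≤ PN ≤ 1.000

Let p₁ = 0.17, p₀ = 0.037.
Under exogeneity alone the bounds on PN are max{0,(p₁−p₀)/p₁} ≤ PN ≤ min{1,(1−p₀)/p₁}.
  lower = (p₁ − p₀)/p₁ = 0.133 / 0.17 ≈ 0.7824
  upper = min{1, (1 − p₀)/p₁} = 0.963 / 0.17 ≈ 5.6647 → capped at 1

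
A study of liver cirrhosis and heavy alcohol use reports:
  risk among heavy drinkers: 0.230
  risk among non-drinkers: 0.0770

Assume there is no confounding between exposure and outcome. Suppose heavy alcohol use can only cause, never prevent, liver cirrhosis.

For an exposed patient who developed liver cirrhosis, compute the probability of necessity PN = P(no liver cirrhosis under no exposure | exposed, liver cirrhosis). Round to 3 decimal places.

Let p₁ = 0.23, p₀ = 0.077.
Under exogeneity and monotonicity, PN = (p₁ − p₀) / p₁.
PN = (0.23 − 0.077) / 0.23 = 0.153 / 0.23 ≈ 0.6652

PN ≈ 0.665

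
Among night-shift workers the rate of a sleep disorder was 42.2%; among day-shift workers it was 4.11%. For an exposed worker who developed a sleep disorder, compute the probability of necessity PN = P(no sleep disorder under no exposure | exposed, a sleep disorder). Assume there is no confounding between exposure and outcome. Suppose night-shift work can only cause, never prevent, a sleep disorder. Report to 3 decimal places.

p₁ = 0.422, p₀ = 0.0411.
Under exogeneity and monotonicity, PN = (p₁ − p₀) / p₁.
PN = (0.422 − 0.0411) / 0.422 = 0.3809 / 0.422 ≈ 0.9026

PN ≈ 0.903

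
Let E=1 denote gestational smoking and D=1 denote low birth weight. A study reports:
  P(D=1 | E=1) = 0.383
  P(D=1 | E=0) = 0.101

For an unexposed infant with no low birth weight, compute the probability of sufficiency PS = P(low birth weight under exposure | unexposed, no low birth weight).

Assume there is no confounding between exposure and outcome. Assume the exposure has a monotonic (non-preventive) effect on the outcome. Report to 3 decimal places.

PS ≈ 0.314

Let p₁ = 0.383, p₀ = 0.101.
Under exogeneity and monotonicity, PS = (p₁ − p₀) / (1 − p₀).
PS = (0.383 − 0.101) / (1 − 0.101) = 0.282 / 0.899 ≈ 0.3137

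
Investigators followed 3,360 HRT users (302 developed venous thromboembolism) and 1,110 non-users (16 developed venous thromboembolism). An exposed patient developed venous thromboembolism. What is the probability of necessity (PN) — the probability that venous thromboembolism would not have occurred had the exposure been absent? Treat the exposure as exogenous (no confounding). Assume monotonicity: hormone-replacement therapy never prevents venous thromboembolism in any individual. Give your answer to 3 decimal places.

p₁ = P(outcome | exposed) = 302/3360 = 0.089881
p₀ = P(outcome | unexposed) = 16/1110 = 0.014414
Under exogeneity and monotonicity, PN = (p₁ − p₀) / p₁.
PN = (0.089881 − 0.014414) / 0.089881 = 0.075467 / 0.089881 ≈ 0.8396

PN ≈ 0.840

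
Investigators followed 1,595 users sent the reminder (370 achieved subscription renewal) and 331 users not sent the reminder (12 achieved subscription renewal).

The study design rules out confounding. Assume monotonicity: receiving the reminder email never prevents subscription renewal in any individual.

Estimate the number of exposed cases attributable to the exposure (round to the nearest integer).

about 312 cases

p₁ = P(outcome | exposed) = 370/1595 = 0.23197
p₀ = P(outcome | unexposed) = 12/331 = 0.036254
PN = (p₁ − p₀)/p₁ = (0.23197 − 0.036254) / 0.23197 ≈ 0.84372.
Attributable cases ≈ PN × (exposed cases) = 0.84372 × 370 ≈ 312.18.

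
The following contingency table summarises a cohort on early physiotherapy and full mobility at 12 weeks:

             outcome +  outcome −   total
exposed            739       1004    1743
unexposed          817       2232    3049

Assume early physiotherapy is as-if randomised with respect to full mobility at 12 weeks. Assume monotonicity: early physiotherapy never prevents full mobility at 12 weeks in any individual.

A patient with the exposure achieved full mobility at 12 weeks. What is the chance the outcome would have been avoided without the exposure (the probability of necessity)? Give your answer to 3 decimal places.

PN ≈ 0.368

p₁ = P(outcome | exposed) = 739/1743 = 0.42398
p₀ = P(outcome | unexposed) = 817/3049 = 0.26796
Under exogeneity and monotonicity, PN = (p₁ − p₀)/p₁.
PN = (0.42398 − 0.26796) / 0.42398 ≈ 0.3680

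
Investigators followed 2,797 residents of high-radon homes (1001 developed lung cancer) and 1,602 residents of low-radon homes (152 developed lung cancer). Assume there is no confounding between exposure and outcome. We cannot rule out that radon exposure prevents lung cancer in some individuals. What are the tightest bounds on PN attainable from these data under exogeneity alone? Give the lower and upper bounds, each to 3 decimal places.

p₁ = P(outcome | exposed) = 1001/2797 = 0.35788
p₀ = P(outcome | unexposed) = 152/1602 = 0.094881
Under exogeneity alone the bounds on PN are max{0,(p₁−p₀)/p₁} ≤ PN ≤ min{1,(1−p₀)/p₁}.
  lower = (p₁ − p₀)/p₁ = 0.263 / 0.35788 ≈ 0.7349
  upper = min{1, (1 − p₀)/p₁} = 0.90512 / 0.35788 ≈ 2.5291 → capped at 1

0.735 ≤ PN ≤ 1.000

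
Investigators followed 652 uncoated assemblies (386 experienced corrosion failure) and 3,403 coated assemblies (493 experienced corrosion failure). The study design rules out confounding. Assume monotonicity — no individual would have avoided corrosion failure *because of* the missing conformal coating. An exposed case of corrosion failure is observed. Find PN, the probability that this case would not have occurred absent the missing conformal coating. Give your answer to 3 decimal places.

p₁ = P(outcome | exposed) = 386/652 = 0.59202
p₀ = P(outcome | unexposed) = 493/3403 = 0.14487
Under exogeneity and monotonicity, PN = (p₁ − p₀) / p₁.
PN = (0.59202 − 0.14487) / 0.59202 = 0.44715 / 0.59202 ≈ 0.7553

PN ≈ 0.755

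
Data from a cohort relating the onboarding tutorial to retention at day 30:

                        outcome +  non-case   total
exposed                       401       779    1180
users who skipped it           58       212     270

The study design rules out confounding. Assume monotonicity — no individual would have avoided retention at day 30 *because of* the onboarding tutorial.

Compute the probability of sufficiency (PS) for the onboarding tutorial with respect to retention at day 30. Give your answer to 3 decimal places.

p₁ = P(outcome | exposed) = 401/1180 = 0.33983
p₀ = P(outcome | unexposed) = 58/270 = 0.21481
Under exogeneity and monotonicity, PS = (p₁ − p₀)/(1 − p₀).
PS = (0.33983 − 0.21481) / 0.78519 ≈ 0.1592

PS ≈ 0.159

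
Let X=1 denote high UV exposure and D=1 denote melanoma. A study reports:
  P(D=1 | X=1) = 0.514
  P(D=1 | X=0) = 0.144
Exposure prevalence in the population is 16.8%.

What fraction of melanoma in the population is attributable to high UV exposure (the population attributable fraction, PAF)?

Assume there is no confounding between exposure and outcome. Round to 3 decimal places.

Let p₁ = 0.514, p₀ = 0.144.
Overall risk P(Y=1) = π·p₁ + (1−π)·p₀ = 0.168×0.514 + 0.832×0.144 = 0.20616.
Under exogeneity, PAF = [P(Y=1) − p₀] / P(Y=1).
PAF = (0.20616 − 0.144) / 0.20616 ≈ 0.3015

PAF ≈ 0.302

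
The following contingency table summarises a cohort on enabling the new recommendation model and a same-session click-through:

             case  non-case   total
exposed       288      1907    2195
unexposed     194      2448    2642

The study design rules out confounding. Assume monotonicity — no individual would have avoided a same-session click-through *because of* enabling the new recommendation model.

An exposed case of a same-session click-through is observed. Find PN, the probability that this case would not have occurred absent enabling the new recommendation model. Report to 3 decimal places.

p₁ = P(outcome | exposed) = 288/2195 = 0.13121
p₀ = P(outcome | unexposed) = 194/2642 = 0.073429
Under exogeneity and monotonicity, PN = (p₁ − p₀) / p₁.
PN = (0.13121 − 0.073429) / 0.13121 = 0.057778 / 0.13121 ≈ 0.4404

PN ≈ 0.440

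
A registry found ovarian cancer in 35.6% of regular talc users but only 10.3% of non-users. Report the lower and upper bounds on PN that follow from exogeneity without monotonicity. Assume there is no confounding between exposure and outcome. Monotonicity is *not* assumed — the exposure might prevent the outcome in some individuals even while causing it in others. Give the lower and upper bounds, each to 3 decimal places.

0.711 ≤ PN ≤ 1.000

p₁ = 0.356, p₀ = 0.103.
Under exogeneity alone the bounds on PN are max{0,(p₁−p₀)/p₁} ≤ PN ≤ min{1,(1−p₀)/p₁}.
  lower = (p₁ − p₀)/p₁ = 0.253 / 0.356 ≈ 0.7107
  upper = min{1, (1 − p₀)/p₁} = 0.897 / 0.356 ≈ 2.5197 → capped at 1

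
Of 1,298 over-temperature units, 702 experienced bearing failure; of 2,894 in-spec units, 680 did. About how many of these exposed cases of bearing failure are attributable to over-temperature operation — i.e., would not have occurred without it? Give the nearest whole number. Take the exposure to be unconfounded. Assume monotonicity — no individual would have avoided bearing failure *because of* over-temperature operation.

about 397 cases

p₁ = P(outcome | exposed) = 702/1298 = 0.54083
p₀ = P(outcome | unexposed) = 680/2894 = 0.23497
PN = (p₁ − p₀)/p₁ = (0.54083 − 0.23497) / 0.54083 ≈ 0.56554.
Attributable cases ≈ PN × (exposed cases) = 0.56554 × 702 ≈ 397.01.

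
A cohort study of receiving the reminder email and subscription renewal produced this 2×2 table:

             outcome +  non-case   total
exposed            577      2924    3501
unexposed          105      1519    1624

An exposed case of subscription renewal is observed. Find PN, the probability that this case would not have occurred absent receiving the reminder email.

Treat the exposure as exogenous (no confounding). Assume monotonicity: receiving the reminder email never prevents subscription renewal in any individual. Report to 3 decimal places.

PN ≈ 0.608

p₁ = P(outcome | exposed) = 577/3501 = 0.16481
p₀ = P(outcome | unexposed) = 105/1624 = 0.064655
Under exogeneity and monotonicity, PN = (p₁ − p₀)/p₁.
PN = (0.16481 − 0.064655) / 0.16481 ≈ 0.6077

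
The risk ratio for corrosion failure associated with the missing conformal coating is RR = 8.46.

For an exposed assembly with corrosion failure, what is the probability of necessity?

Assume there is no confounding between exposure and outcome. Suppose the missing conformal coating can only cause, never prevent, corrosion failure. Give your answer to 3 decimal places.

PN ≈ 0.882

Under exogeneity and monotonicity, PN = (RR − 1) / RR = 1 − 1/RR.
PN = (8.46 − 1) / 8.46 = 7.46 / 8.46 ≈ 0.8818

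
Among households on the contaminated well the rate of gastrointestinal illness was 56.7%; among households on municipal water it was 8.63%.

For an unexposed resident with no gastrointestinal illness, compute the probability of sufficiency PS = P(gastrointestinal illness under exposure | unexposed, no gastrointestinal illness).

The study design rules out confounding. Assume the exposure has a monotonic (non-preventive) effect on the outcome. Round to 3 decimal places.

PS ≈ 0.526

p₁ = 0.567, p₀ = 0.0863.
Under exogeneity and monotonicity, PS = (p₁ − p₀) / (1 − p₀).
PS = (0.567 − 0.0863) / (1 − 0.0863) = 0.4807 / 0.9137 ≈ 0.5261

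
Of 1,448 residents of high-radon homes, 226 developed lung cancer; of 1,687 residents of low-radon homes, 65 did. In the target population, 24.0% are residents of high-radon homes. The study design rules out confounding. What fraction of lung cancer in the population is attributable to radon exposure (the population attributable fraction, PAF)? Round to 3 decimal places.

p₁ = P(outcome | exposed) = 226/1448 = 0.15608
p₀ = P(outcome | unexposed) = 65/1687 = 0.03853
Overall risk P(Y=1) = π·p₁ + (1−π)·p₀ = 0.24×0.15608 + 0.76×0.03853 = 0.066741.
Under exogeneity, PAF = [P(Y=1) − p₀] / P(Y=1).
PAF = (0.066741 − 0.03853) / 0.066741 ≈ 0.4227

PAF ≈ 0.423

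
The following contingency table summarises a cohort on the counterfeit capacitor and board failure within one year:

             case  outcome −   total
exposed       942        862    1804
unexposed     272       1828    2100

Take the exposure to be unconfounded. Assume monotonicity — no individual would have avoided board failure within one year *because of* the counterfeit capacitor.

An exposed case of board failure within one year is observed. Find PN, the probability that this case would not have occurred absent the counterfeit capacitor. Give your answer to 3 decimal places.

PN ≈ 0.752

p₁ = P(outcome | exposed) = 942/1804 = 0.52217
p₀ = P(outcome | unexposed) = 272/2100 = 0.12952
Under exogeneity and monotonicity, PN = (p₁ − p₀)/p₁.
PN = (0.52217 − 0.12952) / 0.52217 ≈ 0.7520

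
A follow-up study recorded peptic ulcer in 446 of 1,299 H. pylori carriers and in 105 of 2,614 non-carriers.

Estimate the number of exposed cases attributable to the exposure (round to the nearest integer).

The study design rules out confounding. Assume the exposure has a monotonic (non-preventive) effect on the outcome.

p₁ = P(outcome | exposed) = 446/1299 = 0.34334
p₀ = P(outcome | unexposed) = 105/2614 = 0.040168
PN = (p₁ − p₀)/p₁ = (0.34334 − 0.040168) / 0.34334 ≈ 0.88301.
Attributable cases ≈ PN × (exposed cases) = 0.88301 × 446 ≈ 393.82.

about 394 cases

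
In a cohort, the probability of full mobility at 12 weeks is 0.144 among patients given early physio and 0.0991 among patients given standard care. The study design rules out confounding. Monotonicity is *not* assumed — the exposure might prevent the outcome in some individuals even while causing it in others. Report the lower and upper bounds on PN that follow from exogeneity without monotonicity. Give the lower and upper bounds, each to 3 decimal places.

Let p₁ = 0.144, p₀ = 0.0991.
Under exogeneity alone the bounds on PN are max{0,(p₁−p₀)/p₁} ≤ PN ≤ min{1,(1−p₀)/p₁}.
  lower = (p₁ − p₀)/p₁ = 0.0449 / 0.144 ≈ 0.3118
  upper = min{1, (1 − p₀)/p₁} = 0.9009 / 0.144 ≈ 6.2563 → capped at 1

0.312 ≤ PN ≤ 1.000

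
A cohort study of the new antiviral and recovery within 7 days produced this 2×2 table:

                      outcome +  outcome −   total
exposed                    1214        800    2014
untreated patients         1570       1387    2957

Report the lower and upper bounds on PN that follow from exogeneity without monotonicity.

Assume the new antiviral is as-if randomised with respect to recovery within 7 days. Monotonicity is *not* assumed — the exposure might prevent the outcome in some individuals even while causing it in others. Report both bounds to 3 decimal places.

0.119 ≤ PN ≤ 0.778

p₁ = P(outcome | exposed) = 1214/2014 = 0.60278
p₀ = P(outcome | unexposed) = 1570/2957 = 0.53094
Under exogeneity alone the bounds on PN are max{0,(p₁−p₀)/p₁} ≤ PN ≤ min{1,(1−p₀)/p₁}.
  lower = (p₁ − p₀)/p₁ = 0.071837 / 0.60278 ≈ 0.1192
  upper = min{1, (1 − p₀)/p₁} = 0.46906 / 0.60278 ≈ 0.7782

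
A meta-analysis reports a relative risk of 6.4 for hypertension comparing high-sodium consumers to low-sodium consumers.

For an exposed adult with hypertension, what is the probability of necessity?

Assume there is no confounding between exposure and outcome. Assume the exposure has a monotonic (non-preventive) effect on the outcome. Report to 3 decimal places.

PN ≈ 0.844

Under exogeneity and monotonicity, PN = (RR − 1) / RR = 1 − 1/RR.
PN = (6.4 − 1) / 6.4 = 5.4 / 6.4 ≈ 0.8438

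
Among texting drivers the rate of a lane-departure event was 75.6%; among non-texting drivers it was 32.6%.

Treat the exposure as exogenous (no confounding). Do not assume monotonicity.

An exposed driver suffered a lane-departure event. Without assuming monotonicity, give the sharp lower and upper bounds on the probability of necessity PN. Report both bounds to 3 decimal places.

p₁ = 0.756, p₀ = 0.326.
Under exogeneity alone the bounds on PN are max{0,(p₁−p₀)/p₁} ≤ PN ≤ min{1,(1−p₀)/p₁}.
  lower = (p₁ − p₀)/p₁ = 0.43 / 0.756 ≈ 0.5688
  upper = min{1, (1 − p₀)/p₁} = 0.674 / 0.756 ≈ 0.8915

0.569 ≤ PN ≤ 0.892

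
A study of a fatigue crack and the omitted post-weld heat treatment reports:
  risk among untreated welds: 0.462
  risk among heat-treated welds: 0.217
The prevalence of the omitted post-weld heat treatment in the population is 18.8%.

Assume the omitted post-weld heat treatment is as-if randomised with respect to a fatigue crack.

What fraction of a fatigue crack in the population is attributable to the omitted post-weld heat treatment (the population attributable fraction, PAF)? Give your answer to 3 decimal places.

Let p₁ = 0.462, p₀ = 0.217.
Overall risk P(Y=1) = π·p₁ + (1−π)·p₀ = 0.188×0.462 + 0.812×0.217 = 0.26306.
Under exogeneity, PAF = [P(Y=1) − p₀] / P(Y=1).
PAF = (0.26306 − 0.217) / 0.26306 ≈ 0.1751

PAF ≈ 0.175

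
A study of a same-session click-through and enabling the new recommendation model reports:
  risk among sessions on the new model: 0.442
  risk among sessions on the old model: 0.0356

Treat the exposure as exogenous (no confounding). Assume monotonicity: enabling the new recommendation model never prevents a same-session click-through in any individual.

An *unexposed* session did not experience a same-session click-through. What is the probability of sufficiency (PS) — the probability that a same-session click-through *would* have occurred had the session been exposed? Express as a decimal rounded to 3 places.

PS ≈ 0.421

Let p₁ = 0.442, p₀ = 0.0356.
Under exogeneity and monotonicity, PS = (p₁ − p₀) / (1 − p₀).
PS = (0.442 − 0.0356) / (1 − 0.0356) = 0.4064 / 0.9644 ≈ 0.4214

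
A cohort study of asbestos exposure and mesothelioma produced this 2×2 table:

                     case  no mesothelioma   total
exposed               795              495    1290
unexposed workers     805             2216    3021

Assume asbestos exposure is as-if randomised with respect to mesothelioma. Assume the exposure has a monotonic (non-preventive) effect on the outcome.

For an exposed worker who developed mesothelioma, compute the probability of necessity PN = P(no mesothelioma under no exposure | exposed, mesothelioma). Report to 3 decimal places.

PN ≈ 0.568

p₁ = P(outcome | exposed) = 795/1290 = 0.61628
p₀ = P(outcome | unexposed) = 805/3021 = 0.26647
Under exogeneity and monotonicity, PN = (p₁ − p₀)/p₁.
PN = (0.61628 − 0.26647) / 0.61628 ≈ 0.5676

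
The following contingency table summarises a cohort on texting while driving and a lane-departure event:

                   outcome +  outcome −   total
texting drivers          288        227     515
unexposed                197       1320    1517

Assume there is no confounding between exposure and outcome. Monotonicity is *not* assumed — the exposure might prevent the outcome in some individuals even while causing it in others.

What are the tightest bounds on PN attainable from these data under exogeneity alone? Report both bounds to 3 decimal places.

p₁ = P(outcome | exposed) = 288/515 = 0.55922
p₀ = P(outcome | unexposed) = 197/1517 = 0.12986
Under exogeneity alone the bounds on PN are max{0,(p₁−p₀)/p₁} ≤ PN ≤ min{1,(1−p₀)/p₁}.
  lower = (p₁ − p₀)/p₁ = 0.42936 / 0.55922 ≈ 0.7678
  upper = min{1, (1 − p₀)/p₁} = 0.87014 / 0.55922 ≈ 1.5560 → capped at 1

0.768 ≤ PN ≤ 1.000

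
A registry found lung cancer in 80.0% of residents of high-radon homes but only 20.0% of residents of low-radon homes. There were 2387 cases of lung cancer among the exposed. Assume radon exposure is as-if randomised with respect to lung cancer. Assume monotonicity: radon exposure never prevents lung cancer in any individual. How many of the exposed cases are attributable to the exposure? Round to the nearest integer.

p₁ = 0.8, p₀ = 0.2.
PN = (p₁ − p₀)/p₁ = (0.8 − 0.2) / 0.8 ≈ 0.75000.
Attributable cases ≈ PN × (exposed cases) = 0.75000 × 2387 ≈ 1790.25.

about 1790 cases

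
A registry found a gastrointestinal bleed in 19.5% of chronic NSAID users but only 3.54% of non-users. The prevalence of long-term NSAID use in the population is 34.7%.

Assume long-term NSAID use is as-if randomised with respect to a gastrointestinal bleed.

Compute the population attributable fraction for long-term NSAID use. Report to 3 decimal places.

PAF ≈ 0.610

p₁ = 0.195, p₀ = 0.0354.
Overall risk P(Y=1) = π·p₁ + (1−π)·p₀ = 0.347×0.195 + 0.653×0.0354 = 0.090781.
Under exogeneity, PAF = [P(Y=1) − p₀] / P(Y=1).
PAF = (0.090781 − 0.0354) / 0.090781 ≈ 0.6101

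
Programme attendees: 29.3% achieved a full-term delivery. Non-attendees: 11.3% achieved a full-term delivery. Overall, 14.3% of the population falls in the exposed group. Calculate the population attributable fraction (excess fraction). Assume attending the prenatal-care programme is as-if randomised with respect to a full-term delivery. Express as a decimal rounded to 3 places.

p₁ = 0.293, p₀ = 0.113.
Overall risk P(Y=1) = π·p₁ + (1−π)·p₀ = 0.143×0.293 + 0.857×0.113 = 0.13874.
Under exogeneity, PAF = [P(Y=1) − p₀] / P(Y=1).
PAF = (0.13874 − 0.113) / 0.13874 ≈ 0.1855

PAF ≈ 0.186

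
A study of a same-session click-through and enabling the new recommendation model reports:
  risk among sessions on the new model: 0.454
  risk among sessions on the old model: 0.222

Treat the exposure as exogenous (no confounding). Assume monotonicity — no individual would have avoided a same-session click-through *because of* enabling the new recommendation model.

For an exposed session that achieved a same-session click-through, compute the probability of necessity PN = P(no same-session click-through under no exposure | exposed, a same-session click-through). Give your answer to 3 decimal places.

PN ≈ 0.511

Let p₁ = 0.454, p₀ = 0.222.
Under exogeneity and monotonicity, PN = (p₁ − p₀) / p₁.
PN = (0.454 − 0.222) / 0.454 = 0.232 / 0.454 ≈ 0.5110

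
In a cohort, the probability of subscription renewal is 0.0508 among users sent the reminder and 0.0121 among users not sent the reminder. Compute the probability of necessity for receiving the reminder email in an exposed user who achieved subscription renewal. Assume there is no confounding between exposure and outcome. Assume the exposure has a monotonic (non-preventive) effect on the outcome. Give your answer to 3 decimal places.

Let p₁ = 0.0508, p₀ = 0.0121.
Under exogeneity and monotonicity, PN = (p₁ − p₀) / p₁.
PN = (0.0508 − 0.0121) / 0.0508 = 0.0387 / 0.0508 ≈ 0.7618

PN ≈ 0.762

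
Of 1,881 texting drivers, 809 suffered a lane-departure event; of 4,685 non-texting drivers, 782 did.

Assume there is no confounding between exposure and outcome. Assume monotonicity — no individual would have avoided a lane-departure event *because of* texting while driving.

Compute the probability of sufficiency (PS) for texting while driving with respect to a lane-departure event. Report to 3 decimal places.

p₁ = P(outcome | exposed) = 809/1881 = 0.43009
p₀ = P(outcome | unexposed) = 782/4685 = 0.16692
Under exogeneity and monotonicity, PS = (p₁ − p₀) / (1 − p₀).
PS = (0.43009 − 0.16692) / (1 − 0.16692) = 0.26317 / 0.83308 ≈ 0.3159

PS ≈ 0.316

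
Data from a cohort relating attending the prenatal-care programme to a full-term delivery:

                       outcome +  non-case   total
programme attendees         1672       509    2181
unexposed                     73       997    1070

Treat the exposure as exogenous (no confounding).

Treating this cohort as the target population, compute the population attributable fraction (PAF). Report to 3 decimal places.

PAF ≈ 0.873

p₁ = P(outcome | exposed) = 1672/2181 = 0.76662
p₀ = P(outcome | unexposed) = 73/1070 = 0.068224
Exposure prevalence π = 2181/3251 = 0.67087; overall risk P(Y=1) = 0.53676.
Under exogeneity, PAF = [P(Y=1) − p₀]/P(Y=1).
PAF = (0.53676 − 0.068224) / 0.53676 ≈ 0.8729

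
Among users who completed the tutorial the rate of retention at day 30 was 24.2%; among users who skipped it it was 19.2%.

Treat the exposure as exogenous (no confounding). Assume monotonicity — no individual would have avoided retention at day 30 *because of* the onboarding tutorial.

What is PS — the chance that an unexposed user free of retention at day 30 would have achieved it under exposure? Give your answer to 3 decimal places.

PS ≈ 0.062

p₁ = 0.242, p₀ = 0.192.
Under exogeneity and monotonicity, PS = (p₁ − p₀) / (1 − p₀).
PS = (0.242 − 0.192) / (1 − 0.192) = 0.05 / 0.808 ≈ 0.0619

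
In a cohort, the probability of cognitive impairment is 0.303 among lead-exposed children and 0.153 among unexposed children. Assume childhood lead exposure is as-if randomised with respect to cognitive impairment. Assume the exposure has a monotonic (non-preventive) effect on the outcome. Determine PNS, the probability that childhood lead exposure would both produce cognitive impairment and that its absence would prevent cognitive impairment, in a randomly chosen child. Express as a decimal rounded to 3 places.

Let p₁ = 0.303, p₀ = 0.153.
Under exogeneity and monotonicity, PNS = p₁ − p₀.
PNS = 0.303 − 0.153 = 0.15

PNS ≈ 0.150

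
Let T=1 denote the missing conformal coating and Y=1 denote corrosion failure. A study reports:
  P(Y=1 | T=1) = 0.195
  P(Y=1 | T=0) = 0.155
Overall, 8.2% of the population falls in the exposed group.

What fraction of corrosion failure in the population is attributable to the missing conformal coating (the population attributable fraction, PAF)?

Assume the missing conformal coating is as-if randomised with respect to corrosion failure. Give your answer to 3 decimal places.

Let p₁ = 0.195, p₀ = 0.155.
Overall risk P(Y=1) = π·p₁ + (1−π)·p₀ = 0.082×0.195 + 0.918×0.155 = 0.15828.
Under exogeneity, PAF = [P(Y=1) − p₀] / P(Y=1).
PAF = (0.15828 − 0.155) / 0.15828 ≈ 0.0207

PAF ≈ 0.021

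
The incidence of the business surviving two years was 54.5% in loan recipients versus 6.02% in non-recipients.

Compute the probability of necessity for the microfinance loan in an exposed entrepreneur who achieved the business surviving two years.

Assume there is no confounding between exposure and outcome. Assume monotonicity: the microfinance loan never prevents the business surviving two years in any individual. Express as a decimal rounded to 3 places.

p₁ = 0.545, p₀ = 0.0602.
Under exogeneity and monotonicity, PN = (p₁ − p₀) / p₁.
PN = (0.545 − 0.0602) / 0.545 = 0.4848 / 0.545 ≈ 0.8895

PN ≈ 0.890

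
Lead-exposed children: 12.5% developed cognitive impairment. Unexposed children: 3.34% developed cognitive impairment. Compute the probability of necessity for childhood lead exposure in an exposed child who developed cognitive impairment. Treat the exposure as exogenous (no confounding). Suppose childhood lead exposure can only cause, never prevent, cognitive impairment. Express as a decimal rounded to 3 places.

PN ≈ 0.733

p₁ = 0.125, p₀ = 0.0334.
Under exogeneity and monotonicity, PN = (p₁ − p₀) / p₁.
PN = (0.125 − 0.0334) / 0.125 = 0.0916 / 0.125 ≈ 0.7328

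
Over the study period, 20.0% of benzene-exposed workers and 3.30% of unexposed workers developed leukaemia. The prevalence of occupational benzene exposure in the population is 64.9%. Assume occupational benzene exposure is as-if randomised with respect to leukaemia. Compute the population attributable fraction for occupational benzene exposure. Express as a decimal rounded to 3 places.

p₁ = 0.2, p₀ = 0.033.
Overall risk P(Y=1) = π·p₁ + (1−π)·p₀ = 0.649×0.2 + 0.351×0.033 = 0.14138.
Under exogeneity, PAF = [P(Y=1) − p₀] / P(Y=1).
PAF = (0.14138 − 0.033) / 0.14138 ≈ 0.7666

PAF ≈ 0.767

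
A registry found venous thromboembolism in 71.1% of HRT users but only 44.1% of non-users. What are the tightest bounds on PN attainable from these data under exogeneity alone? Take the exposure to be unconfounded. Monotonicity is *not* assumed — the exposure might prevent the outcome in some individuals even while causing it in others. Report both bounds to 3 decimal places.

0.380 ≤ PN ≤ 0.786

p₁ = 0.711, p₀ = 0.441.
Under exogeneity alone the bounds on PN are max{0,(p₁−p₀)/p₁} ≤ PN ≤ min{1,(1−p₀)/p₁}.
  lower = (p₁ − p₀)/p₁ = 0.27 / 0.711 ≈ 0.3797
  upper = min{1, (1 − p₀)/p₁} = 0.559 / 0.711 ≈ 0.7862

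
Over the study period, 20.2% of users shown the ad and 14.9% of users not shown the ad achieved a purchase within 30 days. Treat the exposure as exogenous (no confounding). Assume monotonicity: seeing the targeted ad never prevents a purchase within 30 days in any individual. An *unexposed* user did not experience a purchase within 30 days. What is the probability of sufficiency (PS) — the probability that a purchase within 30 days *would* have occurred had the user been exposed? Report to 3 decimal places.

PS ≈ 0.062

p₁ = 0.202, p₀ = 0.149.
Under exogeneity and monotonicity, PS = (p₁ − p₀) / (1 − p₀).
PS = (0.202 − 0.149) / (1 − 0.149) = 0.053 / 0.851 ≈ 0.0623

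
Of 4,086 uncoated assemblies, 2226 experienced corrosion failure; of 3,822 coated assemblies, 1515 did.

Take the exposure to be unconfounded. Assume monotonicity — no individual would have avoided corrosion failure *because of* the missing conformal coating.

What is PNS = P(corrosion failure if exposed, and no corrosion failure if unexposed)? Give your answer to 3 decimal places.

PNS ≈ 0.148

p₁ = P(outcome | exposed) = 2226/4086 = 0.54479
p₀ = P(outcome | unexposed) = 1515/3822 = 0.39639
Under exogeneity and monotonicity, PNS = p₁ − p₀.
PNS = 0.54479 − 0.39639 = 0.1484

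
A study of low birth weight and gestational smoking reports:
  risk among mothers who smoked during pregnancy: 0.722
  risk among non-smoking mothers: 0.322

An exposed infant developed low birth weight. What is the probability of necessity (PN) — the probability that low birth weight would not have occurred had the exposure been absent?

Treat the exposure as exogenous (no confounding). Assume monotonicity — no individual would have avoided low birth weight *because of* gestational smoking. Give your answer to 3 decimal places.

Let p₁ = 0.722, p₀ = 0.322.
Under exogeneity and monotonicity, PN = (p₁ − p₀) / p₁.
PN = (0.722 − 0.322) / 0.722 = 0.4 / 0.722 ≈ 0.5540

PN ≈ 0.554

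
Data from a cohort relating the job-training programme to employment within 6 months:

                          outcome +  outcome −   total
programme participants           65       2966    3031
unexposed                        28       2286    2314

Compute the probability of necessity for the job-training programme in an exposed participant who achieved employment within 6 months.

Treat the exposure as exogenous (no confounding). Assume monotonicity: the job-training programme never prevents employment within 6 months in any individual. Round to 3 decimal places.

PN ≈ 0.436

p₁ = P(outcome | exposed) = 65/3031 = 0.021445
p₀ = P(outcome | unexposed) = 28/2314 = 0.0121
Under exogeneity and monotonicity, PN = (p₁ − p₀) / p₁.
PN = (0.021445 − 0.0121) / 0.021445 = 0.0093448 / 0.021445 ≈ 0.4358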